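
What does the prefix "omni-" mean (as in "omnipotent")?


Prefix: omni-
As in: omnipotent -> omni- + potent
Meaning = all


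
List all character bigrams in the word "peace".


Word: "peace" (length 5)
Number of bigrams = 5 - 2 + 1 = 4
  Position 0: "pe"
  Position 1: "ea"
  Position 2: "ac"
  Position 3: "ce"
Bigrams = "pe", "ea", "ac", "ce"


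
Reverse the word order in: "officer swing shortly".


Original: "officer swing shortly"
Words (1..n): officer | swing | shortly
Reversed (n..1): shortly | swing | officer
Result = "shortly swing officer"


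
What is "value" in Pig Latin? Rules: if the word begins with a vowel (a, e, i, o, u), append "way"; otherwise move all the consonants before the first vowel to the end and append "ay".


Word: "value"
Starts with consonant(s) → move to end, add 'ay'
Consonant cluster: "v"
Pig Latin = "aluevay"


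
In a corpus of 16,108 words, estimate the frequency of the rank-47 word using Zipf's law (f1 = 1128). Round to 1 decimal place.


Zipf's law: f(r) = f(1) / r
f(1) = 1128
f(47) = 1128 / 47
= 24.0 occurrences


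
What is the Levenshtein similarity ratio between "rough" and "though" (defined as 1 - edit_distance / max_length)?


Word 1: "rough" (length 5)
Word 2: "though" (length 6)
One optimal edit sequence:
  1. insert 't'  (+1)
  2. substitute 'r' -> 'h'  (+1)
  3. keep 'o'
  4. keep 'u'
  5. keep 'g'
  6. keep 'h'
Edit distance = 2
Max length = max(5, 6) = 6
Similarity = 1 - 2/6
= 0.6667


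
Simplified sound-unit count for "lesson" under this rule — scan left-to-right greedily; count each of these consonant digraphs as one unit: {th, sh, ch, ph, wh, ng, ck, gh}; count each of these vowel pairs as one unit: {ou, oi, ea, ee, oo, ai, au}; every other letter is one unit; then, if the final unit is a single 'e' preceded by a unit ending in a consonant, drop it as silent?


Word: "lesson" (6 letters)
Left-to-right scan:
  1. 'l' (letter)
  2. 'e' (letter)
  3. 's' (letter)
  4. 's' (letter)
  5. 'o' (letter)
  6. 'n' (letter)
Units from scan: 6
Sound units = 6 units


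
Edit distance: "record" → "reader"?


Word 1: "record" (length 6)
Word 2: "reader" (length 6)
One optimal edit sequence (insert/delete/substitute each cost 1):
  1. keep 'r'
  2. keep 'e'
  3. substitute 'c' -> 'a'  (+1)
  4. substitute 'o' -> 'd'  (+1)
  5. substitute 'r' -> 'e'  (+1)
  6. substitute 'd' -> 'r'  (+1)
Total edit operations: 4
Edit distance = 4


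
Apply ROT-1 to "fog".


Word: "fog"
Shift: 1
Each letter → (letter + shift) mod 26:
  'f' (5) + 1 = 6 → 'g'
  'o' (14) + 1 = 15 → 'p'
  'g' (6) + 1 = 7 → 'h'
Result = "gph"


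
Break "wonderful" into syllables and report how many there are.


Word: "wonderful"
Syllable breakdown: won | der | ful
Counting: 3 parts
= 3 syllables


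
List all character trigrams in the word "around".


Word: "around" (length 6)
Number of trigrams = 6 - 3 + 1 = 4
  Position 0: "aro"
  Position 1: "rou"
  Position 2: "oun"
  Position 3: "und"
Trigrams = "aro", "rou", "oun", "und"


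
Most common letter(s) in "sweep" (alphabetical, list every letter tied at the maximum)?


Word: "sweep"
Letter counts:
  'e': 2
  'p': 1
  's': 1
  'w': 1
Maximum count = 2
Most frequent = 'e' (2 times each)


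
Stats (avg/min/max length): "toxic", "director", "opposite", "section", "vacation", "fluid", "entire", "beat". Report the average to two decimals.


Lengths: "toxic"=5, "director"=8, "opposite"=8, "section"=7, "vacation"=8, "fluid"=5, "entire"=6, "beat"=4
Sum = 51, Count = 8
Average = 51/8 = 6.38
= avg=6.38, min=4, max=8


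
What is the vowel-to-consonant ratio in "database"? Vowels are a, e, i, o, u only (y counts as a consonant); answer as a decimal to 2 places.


Word: "database"
Vowels (a,e,i,o,u): 4
Consonants: 4
Ratio = 4/4
= 1.00


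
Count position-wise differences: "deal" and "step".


Comparing character by character (same length = 4):
  Pos 0: 'd' vs 's' !=
  Pos 1: 'e' vs 't' !=
  Pos 2: 'a' vs 'e' !=
  Pos 3: 'l' vs 'p' !=
Hamming distance = 4


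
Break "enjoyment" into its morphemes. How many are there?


Word: "enjoyment"
Morphemes: en- | joy | -ment
Each morpheme carries meaning
= 3 morphemes


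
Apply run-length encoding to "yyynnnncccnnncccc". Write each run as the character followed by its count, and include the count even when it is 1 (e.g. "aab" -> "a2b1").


String: "yyynnnncccnnncccc"
Scanning for consecutive runs:
  'y' x 3
  'n' x 4
  'c' x 3
  'n' x 3
  'c' x 4
RLE = "y3n4c3n3c4"


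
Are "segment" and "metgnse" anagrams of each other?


Word 1: "segment" → sorted: eegmnst
Word 2: "metgnse" → sorted: eegmnst
Same letters? eegmnst == eegmnst
Anagram = Yes


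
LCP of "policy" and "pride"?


Word 1: "policy"
Word 2: "pride"
Comparing from start:
  Pos 0: 'p' == 'p'
  Pos 1: 'o' != 'r' (stop)
LCP = "p" (length 1)


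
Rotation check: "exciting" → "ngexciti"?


Word: "exciting", Candidate: "ngexciti"
Method: check if candidate is substring of word+word
"excitingexciting" contains "ngexciti"? Yes
Is rotation = Yes


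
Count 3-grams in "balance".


Word: "balance" (length 7)
Number of 3-grams = length - 3 + 1 = 7 - 3 + 1
= 5


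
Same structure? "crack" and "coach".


Pattern of "crack": [0, 1, 2, 0, 3]
Pattern of "coach": [0, 1, 2, 0, 3]
Patterns match
Same pattern = Yes


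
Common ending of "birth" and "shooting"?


Word 1: "birth"
Word 2: "shooting"
Comparing from end:
  Pos -1: 'h' != 'g' (stop)
LCS = "" (length 0)


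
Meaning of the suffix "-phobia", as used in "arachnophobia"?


Suffix: -phobia
Example: arachnophobia = arachno- + -phobia
Meaning = fear of


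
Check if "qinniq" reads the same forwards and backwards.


Word: "qinniq"
Reversed: "qinniq"
Forward == Backward? qinniq == qinniq
Palindrome = Yes


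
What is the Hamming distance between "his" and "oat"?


Comparing character by character (same length = 3):
  Pos 0: 'h' vs 'o' !=
  Pos 1: 'i' vs 'a' !=
  Pos 2: 's' vs 't' !=
Hamming distance = 3


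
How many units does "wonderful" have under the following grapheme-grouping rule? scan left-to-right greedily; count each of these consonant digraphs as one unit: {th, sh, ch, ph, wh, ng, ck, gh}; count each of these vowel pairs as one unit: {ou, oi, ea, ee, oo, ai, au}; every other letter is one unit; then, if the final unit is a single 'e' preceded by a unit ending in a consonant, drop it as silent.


Word: "wonderful" (9 letters)
Left-to-right scan:
  1. 'w' (letter)
  2. 'o' (letter)
  3. 'n' (letter)
  4. 'd' (letter)
  5. 'e' (letter)
  6. 'r' (letter)
  7. 'f' (letter)
  8. 'u' (letter)
  9. 'l' (letter)
Units from scan: 9
Sound units = 9 units


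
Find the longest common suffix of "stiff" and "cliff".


Word 1: "stiff"
Word 2: "cliff"
Comparing from end:
  Pos -1: 'f' == 'f'
  Pos -2: 'f' == 'f'
  Pos -3: 'i' == 'i'
  Pos -4: 't' != 'l' (stop)
LCS = "iff" (length 3)


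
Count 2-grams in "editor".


Word: "editor" (length 6)
Number of 2-grams = length - 2 + 1 = 6 - 2 + 1
= 5


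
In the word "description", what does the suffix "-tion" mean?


Suffix: -tion
Example: description (describe + -tion, with a spelling change)
Meaning = act or process


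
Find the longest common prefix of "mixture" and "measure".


Word 1: "mixture"
Word 2: "measure"
Comparing from start:
  Pos 0: 'm' == 'm'
  Pos 1: 'i' != 'e' (stop)
LCP = "m" (length 1)


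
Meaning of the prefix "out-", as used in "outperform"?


Prefix: out-
Example: outperform (out- + perform)
Meaning = surpass


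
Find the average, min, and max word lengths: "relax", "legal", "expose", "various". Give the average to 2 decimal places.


Lengths: "relax"=5, "legal"=5, "expose"=6, "various"=7
Sum = 23, Count = 4
Average = 23/4 = 5.75
= avg=5.75, min=5, max=7


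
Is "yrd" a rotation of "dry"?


Word: "dry", Candidate: "yrd"
Method: check if candidate is substring of word+word
"drydry" contains "yrd"? No
Is rotation = No


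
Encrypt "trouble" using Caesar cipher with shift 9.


Word: "trouble"
Shift: 9
Each letter → (letter + shift) mod 26:
  't' (19) + 9 = 2 → 'c'
  'r' (17) + 9 = 0 → 'a'
  'o' (14) + 9 = 23 → 'x'
  'u' (20) + 9 = 3 → 'd'
  'b' (1) + 9 = 10 → 'k'
  'l' (11) + 9 = 20 → 'u'
  'e' (4) + 9 = 13 → 'n'
Result = "caxdkun"


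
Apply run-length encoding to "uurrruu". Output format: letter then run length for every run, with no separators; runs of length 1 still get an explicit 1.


String: "uurrruu"
Scanning for consecutive runs:
  'u' x 2
  'r' x 3
  'u' x 2
RLE = "u2r3u2"


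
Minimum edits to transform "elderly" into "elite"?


Word 1: "elderly" (length 7)
Word 2: "elite" (length 5)
One optimal edit sequence (insert/delete/substitute each cost 1):
  1. keep 'e'
  2. keep 'l'
  3. delete 'd'  (+1)
  4. delete 'e'  (+1)
  5. substitute 'r' -> 'i'  (+1)
  6. substitute 'l' -> 't'  (+1)
  7. substitute 'y' -> 'e'  (+1)
Total edit operations: 5
Edit distance = 5


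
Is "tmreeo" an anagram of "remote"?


Word 1: "remote" → sorted: eemort
Word 2: "tmreeo" → sorted: eemort
Same letters? eemort == eemort
Anagram = Yes


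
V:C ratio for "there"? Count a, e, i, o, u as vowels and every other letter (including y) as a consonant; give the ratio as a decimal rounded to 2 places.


Word: "there"
Vowels (a,e,i,o,u): 2
Consonants: 3
Ratio = 2/3
= 0.67


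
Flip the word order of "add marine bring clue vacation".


Original: "add marine bring clue vacation"
Words (1..n): add | marine | bring | clue | vacation
Reversed (n..1): vacation | clue | bring | marine | add
Result = "vacation clue bring marine add"


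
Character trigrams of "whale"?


Word: "whale" (length 5)
Number of trigrams = 5 - 3 + 1 = 3
  Position 0: "wha"
  Position 1: "hal"
  Position 2: "ale"
Trigrams = "wha", "hal", "ale"


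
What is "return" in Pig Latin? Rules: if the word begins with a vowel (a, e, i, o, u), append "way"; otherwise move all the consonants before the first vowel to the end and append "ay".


Word: "return"
Starts with consonant(s) → move to end, add 'ay'
Consonant cluster: "r"
Pig Latin = "eturnray"


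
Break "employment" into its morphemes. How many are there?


Word: "employment"
Morphemes: employ + -ment
Each morpheme carries meaning
= 2 morphemes


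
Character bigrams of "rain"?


Word: "rain" (length 4)
Number of bigrams = 4 - 2 + 1 = 3
  Position 0: "ra"
  Position 1: "ai"
  Position 2: "in"
Bigrams = "ra", "ai", "in"


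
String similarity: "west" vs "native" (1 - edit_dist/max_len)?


Word 1: "west" (length 4)
Word 2: "native" (length 6)
One optimal edit sequence:
  1. insert 'n'  (+1)
  2. insert 'a'  (+1)
  3. substitute 'w' -> 't'  (+1)
  4. substitute 'e' -> 'i'  (+1)
  5. substitute 's' -> 'v'  (+1)
  6. substitute 't' -> 'e'  (+1)
Edit distance = 6
Max length = max(4, 6) = 6
Similarity = 1 - 6/6
= 0.0000


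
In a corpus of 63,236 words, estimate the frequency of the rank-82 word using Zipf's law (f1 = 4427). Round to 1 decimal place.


Zipf's law: f(r) = f(1) / r
f(1) = 4427
f(82) = 4427 / 82
= 54.0 occurrences


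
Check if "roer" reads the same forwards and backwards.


Word: "roer"
Reversed: "reor"
Forward == Backward? roer != reor
Palindrome = No


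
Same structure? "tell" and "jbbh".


Pattern of "tell": [0, 1, 2, 2]
Pattern of "jbbh": [0, 1, 1, 2]
Patterns do not match
Same pattern = No


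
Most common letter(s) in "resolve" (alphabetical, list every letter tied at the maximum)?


Word: "resolve"
Letter counts:
  'e': 2
  'l': 1
  'o': 1
  'r': 1
  's': 1
  'v': 1
Maximum count = 2
Most frequent = 'e' (2 times each)


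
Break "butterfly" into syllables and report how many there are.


Word: "butterfly"
Syllable breakdown: but / ter / fly
Counting: 3 parts
= 3 syllables


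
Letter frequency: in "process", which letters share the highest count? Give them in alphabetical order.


Word: "process"
Letter counts:
  'c': 1
  'e': 1
  'o': 1
  'p': 1
  'r': 1
  's': 2
Maximum count = 2
Most frequent = 's' (2 times each)


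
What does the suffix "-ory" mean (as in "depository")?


Suffix: -ory
As in: depository -> deposit + -ory
Meaning = relating to / place for


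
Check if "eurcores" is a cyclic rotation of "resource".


Word: "resource", Candidate: "eurcores"
Method: check if candidate is substring of word+word
"resourceresource" contains "eurcores"? No
Is rotation = No


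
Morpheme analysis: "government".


Word: "government"
Morphemes: govern + -ment
Each morpheme carries meaning
= 2 morphemes


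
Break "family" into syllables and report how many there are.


Word: "family"
Syllable breakdown: fam / i / ly
Counting: 3 parts
= 3 syllables


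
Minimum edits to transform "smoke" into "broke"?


Word 1: "smoke" (length 5)
Word 2: "broke" (length 5)
One optimal edit sequence (insert/delete/substitute each cost 1):
  1. substitute 's' -> 'b'  (+1)
  2. substitute 'm' -> 'r'  (+1)
  3. keep 'o'
  4. keep 'k'
  5. keep 'e'
Total edit operations: 2
Edit distance = 2


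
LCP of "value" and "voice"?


Word 1: "value"
Word 2: "voice"
Comparing from start:
  Pos 0: 'v' == 'v'
  Pos 1: 'a' != 'o' (stop)
LCP = "v" (length 1)


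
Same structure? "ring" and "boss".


Pattern of "ring": [0, 1, 2, 3]
Pattern of "boss": [0, 1, 2, 2]
Patterns do not match
Same pattern = No


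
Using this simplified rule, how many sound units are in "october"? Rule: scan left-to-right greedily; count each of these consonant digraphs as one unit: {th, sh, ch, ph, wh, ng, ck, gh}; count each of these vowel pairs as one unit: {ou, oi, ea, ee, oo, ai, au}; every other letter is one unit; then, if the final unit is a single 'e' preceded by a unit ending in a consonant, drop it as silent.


Word: "october" (7 letters)
Left-to-right scan:
  (1) 'o' (letter)
  (2) 'c' (letter)
  (3) 't' (letter)
  (4) 'o' (letter)
  (5) 'b' (letter)
  (6) 'e' (letter)
  (7) 'r' (letter)
Units from scan: 7
Sound units = 7 units


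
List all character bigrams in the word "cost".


Word: "cost" (length 4)
Number of bigrams = 4 - 2 + 1 = 3
  Position 0: "co"
  Position 1: "os"
  Position 2: "st"
Bigrams = "co", "os", "st"


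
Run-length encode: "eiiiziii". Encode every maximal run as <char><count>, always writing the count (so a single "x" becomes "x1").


String: "eiiiziii"
Scanning for consecutive runs:
  'e' x 1
  'i' x 3
  'z' x 1
  'i' x 3
RLE = "e1i3z1i3"


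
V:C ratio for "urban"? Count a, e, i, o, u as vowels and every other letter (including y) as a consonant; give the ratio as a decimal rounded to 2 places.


Word: "urban"
Vowels (a,e,i,o,u): 2
Consonants: 3
Ratio = 2/3
= 0.67


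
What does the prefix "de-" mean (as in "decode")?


Prefix: de-
Example: decode (de- + code)
Meaning = remove / reverse


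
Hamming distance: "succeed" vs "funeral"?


Comparing character by character (same length = 7):
  Pos 0: 's' vs 'f' !=
  Pos 1: 'u' vs 'u' =
  Pos 2: 'c' vs 'n' !=
  Pos 3: 'c' vs 'e' !=
  Pos 4: 'e' vs 'r' !=
  Pos 5: 'e' vs 'a' !=
  Pos 6: 'd' vs 'l' !=
Hamming distance = 6


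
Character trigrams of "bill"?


Word: "bill" (length 4)
Number of trigrams = 4 - 3 + 1 = 2
  Position 0: "bil"
  Position 1: "ill"
Trigrams = "bil", "ill"


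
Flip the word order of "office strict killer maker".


Original: "office strict killer maker"
Words (1..n): office | strict | killer | maker
Reversed (n..1): maker | killer | strict | office
Result = "maker killer strict office"


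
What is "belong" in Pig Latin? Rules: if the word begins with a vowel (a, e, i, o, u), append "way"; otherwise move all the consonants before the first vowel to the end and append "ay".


Word: "belong"
Starts with consonant(s) → move to end, add 'ay'
Consonant cluster: "b"
Pig Latin = "elongbay"


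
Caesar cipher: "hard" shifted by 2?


Word: "hard"
Shift: 2
Each letter → (letter + shift) mod 26:
  'h' (7) + 2 = 9 → 'j'
  'a' (0) + 2 = 2 → 'c'
  'r' (17) + 2 = 19 → 't'
  'd' (3) + 2 = 5 → 'f'
Result = "jctf"


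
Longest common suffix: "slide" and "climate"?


Word 1: "slide"
Word 2: "climate"
Comparing from end:
  Pos -1: 'e' == 'e'
  Pos -2: 'd' != 't' (stop)
LCS = "e" (length 1)


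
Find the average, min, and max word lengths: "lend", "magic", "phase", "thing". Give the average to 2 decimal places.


Lengths: "lend"=4, "magic"=5, "phase"=5, "thing"=5
Sum = 19, Count = 4
Average = 19/4 = 4.75
= avg=4.75, min=4, max=5


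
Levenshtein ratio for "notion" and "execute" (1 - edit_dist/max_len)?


Word 1: "notion" (length 6)
Word 2: "execute" (length 7)
One optimal edit sequence:
  1. insert 'e'  (+1)
  2. substitute 'n' -> 'x'  (+1)
  3. substitute 'o' -> 'e'  (+1)
  4. substitute 't' -> 'c'  (+1)
  5. substitute 'i' -> 'u'  (+1)
  6. substitute 'o' -> 't'  (+1)
  7. substitute 'n' -> 'e'  (+1)
Edit distance = 7
Max length = max(6, 7) = 7
Similarity = 1 - 7/7
= 0.0000


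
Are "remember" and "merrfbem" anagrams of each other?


Word 1: "remember" → sorted: beeemmrr
Word 2: "merrfbem" → sorted: beefmmrr
Same letters? beeemmrr != beefmmrr
Anagram = No


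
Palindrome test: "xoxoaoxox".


Word: "xoxoaoxox"
Reversed: "xoxoaoxox"
Forward == Backward? xoxoaoxox == xoxoaoxox
Palindrome = Yes


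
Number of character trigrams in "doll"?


Word: "doll" (length 4)
Number of 3-grams = length - 3 + 1 = 4 - 3 + 1
= 2


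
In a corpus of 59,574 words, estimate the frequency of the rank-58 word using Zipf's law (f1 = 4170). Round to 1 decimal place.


Zipf's law: f(r) = f(1) / r
f(1) = 4170
f(58) = 4170 / 58
= 71.9 occurrences


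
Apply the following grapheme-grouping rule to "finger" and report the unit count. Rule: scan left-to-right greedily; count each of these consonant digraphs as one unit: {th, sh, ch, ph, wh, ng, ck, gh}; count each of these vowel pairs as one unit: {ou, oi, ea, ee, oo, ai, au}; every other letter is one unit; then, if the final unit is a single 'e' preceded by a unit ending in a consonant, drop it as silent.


Word: "finger" (6 letters)
Left-to-right scan:
  [1] 'f' (letter)
  [2] 'i' (letter)
  [3] 'ng' (digraph)
  [4] 'e' (letter)
  [5] 'r' (letter)
Units from scan: 5
Sound units = 5 units


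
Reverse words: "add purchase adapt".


Original: "add purchase adapt"
Words (1..n): add | purchase | adapt
Reversed (n..1): adapt | purchase | add
Result = "adapt purchase add"


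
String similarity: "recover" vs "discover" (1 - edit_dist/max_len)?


Word 1: "recover" (length 7)
Word 2: "discover" (length 8)
One optimal edit sequence:
  1. insert 'd'  (+1)
  2. substitute 'r' -> 'i'  (+1)
  3. substitute 'e' -> 's'  (+1)
  4. keep 'c'
  5. keep 'o'
  6. keep 'v'
  7. keep 'e'
  8. keep 'r'
Edit distance = 3
Max length = max(7, 8) = 8
Similarity = 1 - 3/8
= 0.6250


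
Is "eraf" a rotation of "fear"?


Word: "fear", Candidate: "eraf"
Method: check if candidate is substring of word+word
"fearfear" contains "eraf"? No
Is rotation = No


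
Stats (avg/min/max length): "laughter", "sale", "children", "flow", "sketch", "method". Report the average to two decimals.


Lengths: "laughter"=8, "sale"=4, "children"=8, "flow"=4, "sketch"=6, "method"=6
Sum = 36, Count = 6
Average = 36/6 = 6.00
= avg=6.00, min=4, max=8


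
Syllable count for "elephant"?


Word: "elephant"
Syllable breakdown: el / e / phant
Counting: 3 parts
= 3 syllables


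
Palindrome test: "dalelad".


Word: "dalelad"
Reversed: "dalelad"
Forward == Backward? dalelad == dalelad
Palindrome = Yes


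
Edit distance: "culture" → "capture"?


Word 1: "culture" (length 7)
Word 2: "capture" (length 7)
One optimal edit sequence (insert/delete/substitute each cost 1):
  1. keep 'c'
  2. substitute 'u' -> 'a'  (+1)
  3. substitute 'l' -> 'p'  (+1)
  4. keep 't'
  5. keep 'u'
  6. keep 'r'
  7. keep 'e'
Total edit operations: 2
Edit distance = 2


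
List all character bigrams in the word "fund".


Word: "fund" (length 4)
Number of bigrams = 4 - 2 + 1 = 3
  Position 0: "fu"
  Position 1: "un"
  Position 2: "nd"
Bigrams = "fu", "un", "nd"


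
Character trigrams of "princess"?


Word: "princess" (length 8)
Number of trigrams = 8 - 3 + 1 = 6
  Position 0: "pri"
  Position 1: "rin"
  Position 2: "inc"
  Position 3: "nce"
  Position 4: "ces"
  Position 5: "ess"
Trigrams = "pri", "rin", "inc", "nce", "ces", "ess"


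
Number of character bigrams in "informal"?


Word: "informal" (length 8)
Number of 2-grams = length - 2 + 1 = 8 - 2 + 1
= 7


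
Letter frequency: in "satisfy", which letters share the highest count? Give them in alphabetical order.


Word: "satisfy"
Letter counts:
  'a': 1
  'f': 1
  'i': 1
  's': 2
  't': 1
  'y': 1
Maximum count = 2
Most frequent = 's' (2 times each)


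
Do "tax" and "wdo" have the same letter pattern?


Pattern of "tax": [0, 1, 2]
Pattern of "wdo": [0, 1, 2]
Patterns match
Same pattern = Yes


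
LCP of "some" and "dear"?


Word 1: "some"
Word 2: "dear"
Comparing from start:
  Pos 0: 's' != 'd' (stop)
LCP = "" (length 0)


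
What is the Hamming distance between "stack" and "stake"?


Comparing character by character (same length = 5):
  Pos 0: 's' vs 's' =
  Pos 1: 't' vs 't' =
  Pos 2: 'a' vs 'a' =
  Pos 3: 'c' vs 'k' !=
  Pos 4: 'k' vs 'e' !=
Hamming distance = 2


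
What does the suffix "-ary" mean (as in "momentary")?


Suffix: -ary
As in: momentary -> moment + -ary
Meaning = relating to


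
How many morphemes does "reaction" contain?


Word: "reaction"
Morphemes: re- | act | -ion
Each morpheme carries meaning
= 3 morphemes


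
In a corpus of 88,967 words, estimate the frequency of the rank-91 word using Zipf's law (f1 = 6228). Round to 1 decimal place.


Zipf's law: f(r) = f(1) / r
f(1) = 6228
f(91) = 6228 / 91
= 68.4 occurrences


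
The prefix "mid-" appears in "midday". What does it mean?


Prefix: mid-
Example: midday = mid- + day
Meaning = middle


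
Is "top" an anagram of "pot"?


Word 1: "pot" → sorted: opt
Word 2: "top" → sorted: opt
Same letters? opt == opt
Anagram = Yes


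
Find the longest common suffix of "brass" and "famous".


Word 1: "brass"
Word 2: "famous"
Comparing from end:
  Pos -1: 's' == 's'
  Pos -2: 's' != 'u' (stop)
LCS = "s" (length 1)


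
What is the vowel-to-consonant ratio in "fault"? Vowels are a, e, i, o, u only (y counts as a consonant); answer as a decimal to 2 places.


Word: "fault"
Vowels (a,e,i,o,u): 2
Consonants: 3
Ratio = 2/3
= 0.67


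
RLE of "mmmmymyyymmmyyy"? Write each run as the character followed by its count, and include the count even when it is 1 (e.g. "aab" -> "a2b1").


String: "mmmmymyyymmmyyy"
Scanning for consecutive runs:
  'm' x 4
  'y' x 1
  'm' x 1
  'y' x 3
  'm' x 3
  'y' x 3
RLE = "m4y1m1y3m3y3"


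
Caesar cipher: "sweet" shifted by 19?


Word: "sweet"
Shift: 19
Each letter → (letter + shift) mod 26:
  's' (18) + 19 = 11 → 'l'
  'w' (22) + 19 = 15 → 'p'
  'e' (4) + 19 = 23 → 'x'
  'e' (4) + 19 = 23 → 'x'
  't' (19) + 19 = 12 → 'm'
Result = "lpxxm"


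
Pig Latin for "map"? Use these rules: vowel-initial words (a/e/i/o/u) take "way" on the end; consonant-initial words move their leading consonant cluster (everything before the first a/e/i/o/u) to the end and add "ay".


Word: "map"
Starts with consonant(s) → move to end, add 'ay'
Consonant cluster: "m"
Pig Latin = "apmay"


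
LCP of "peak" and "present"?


Word 1: "peak"
Word 2: "present"
Comparing from start:
  Pos 0: 'p' == 'p'
  Pos 1: 'e' != 'r' (stop)
LCP = "p" (length 1)


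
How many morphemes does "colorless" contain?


Word: "colorless"
Morphemes: color / -less
Each morpheme carries meaning
= 2 morphemes


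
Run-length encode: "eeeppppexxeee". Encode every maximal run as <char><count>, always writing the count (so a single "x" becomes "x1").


String: "eeeppppexxeee"
Scanning for consecutive runs:
  'e' x 3
  'p' x 4
  'e' x 1
  'x' x 2
  'e' x 3
RLE = "e3p4e1x2e3"


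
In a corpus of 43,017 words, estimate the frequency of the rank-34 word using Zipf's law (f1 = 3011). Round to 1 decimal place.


Zipf's law: f(r) = f(1) / r
f(1) = 3011
f(34) = 3011 / 34
= 88.6 occurrences


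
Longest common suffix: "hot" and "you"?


Word 1: "hot"
Word 2: "you"
Comparing from end:
  Pos -1: 't' != 'u' (stop)
LCS = "" (length 0)


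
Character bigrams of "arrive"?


Word: "arrive" (length 6)
Number of bigrams = 6 - 2 + 1 = 5
  Position 0: "ar"
  Position 1: "rr"
  Position 2: "ri"
  Position 3: "iv"
  Position 4: "ve"
Bigrams = "ar", "rr", "ri", "iv", "ve"


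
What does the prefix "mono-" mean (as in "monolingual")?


Prefix: mono-
Example: monolingual (mono- + lingual)
Meaning = one


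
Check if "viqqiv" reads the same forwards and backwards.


Word: "viqqiv"
Reversed: "viqqiv"
Forward == Backward? viqqiv == viqqiv
Palindrome = Yes


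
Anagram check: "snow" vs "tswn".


Word 1: "snow" → sorted: nosw
Word 2: "tswn" → sorted: nstw
Same letters? nosw != nstw
Anagram = No


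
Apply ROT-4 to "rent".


Word: "rent"
Shift: 4
Each letter → (letter + shift) mod 26:
  'r' (17) + 4 = 21 → 'v'
  'e' (4) + 4 = 8 → 'i'
  'n' (13) + 4 = 17 → 'r'
  't' (19) + 4 = 23 → 'x'
Result = "virx"


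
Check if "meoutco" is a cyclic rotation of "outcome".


Word: "outcome", Candidate: "meoutco"
Method: check if candidate is substring of word+word
"outcomeoutcome" contains "meoutco"? Yes
Is rotation = Yes


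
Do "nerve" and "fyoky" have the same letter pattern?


Pattern of "nerve": [0, 1, 2, 3, 1]
Pattern of "fyoky": [0, 1, 2, 3, 1]
Patterns match
Same pattern = Yes


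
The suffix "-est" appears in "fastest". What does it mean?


Suffix: -est
As in: fastest -> fast + -est
Meaning = most


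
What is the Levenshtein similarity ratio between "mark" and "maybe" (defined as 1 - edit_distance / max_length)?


Word 1: "mark" (length 4)
Word 2: "maybe" (length 5)
One optimal edit sequence:
  1. keep 'm'
  2. keep 'a'
  3. insert 'y'  (+1)
  4. substitute 'r' -> 'b'  (+1)
  5. substitute 'k' -> 'e'  (+1)
Edit distance = 3
Max length = max(4, 5) = 5
Similarity = 1 - 3/5
= 0.4000


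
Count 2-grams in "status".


Word: "status" (length 6)
Number of 2-grams = length - 2 + 1 = 6 - 2 + 1
= 5


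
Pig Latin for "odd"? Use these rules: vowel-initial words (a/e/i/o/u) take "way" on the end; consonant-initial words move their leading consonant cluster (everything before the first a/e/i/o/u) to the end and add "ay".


Word: "odd"
Starts with vowel → add 'way'
Pig Latin = "oddway"


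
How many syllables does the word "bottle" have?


Word: "bottle"
Syllable breakdown: bot | tle
Counting: 2 parts
= 2 syllables


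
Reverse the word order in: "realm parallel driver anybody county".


Original: "realm parallel driver anybody county"
Words (1..n): realm | parallel | driver | anybody | county
Reversed (n..1): county | anybody | driver | parallel | realm
Result = "county anybody driver parallel realm"


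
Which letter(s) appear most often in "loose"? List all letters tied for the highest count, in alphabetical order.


Word: "loose"
Letter counts:
  'e': 1
  'l': 1
  'o': 2
  's': 1
Maximum count = 2
Most frequent = 'o' (2 times each)


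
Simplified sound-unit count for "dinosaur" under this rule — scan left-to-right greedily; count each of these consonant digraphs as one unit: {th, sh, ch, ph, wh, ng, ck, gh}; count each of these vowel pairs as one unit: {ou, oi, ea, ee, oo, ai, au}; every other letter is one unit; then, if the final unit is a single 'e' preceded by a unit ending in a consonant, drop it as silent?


Word: "dinosaur" (8 letters)
Left-to-right scan:
  (1) 'd' (letter)
  (2) 'i' (letter)
  (3) 'n' (letter)
  (4) 'o' (letter)
  (5) 's' (letter)
  (6) 'au' (vowel-pair)
  (7) 'r' (letter)
Units from scan: 7
Sound units = 7 units


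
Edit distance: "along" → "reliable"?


Word 1: "along" (length 5)
Word 2: "reliable" (length 8)
One optimal edit sequence (insert/delete/substitute each cost 1):
  1. insert 'r'  (+1)
  2. substitute 'a' -> 'e'  (+1)
  3. keep 'l'
  4. insert 'i'  (+1)
  5. insert 'a'  (+1)
  6. substitute 'o' -> 'b'  (+1)
  7. substitute 'n' -> 'l'  (+1)
  8. substitute 'g' -> 'e'  (+1)
Total edit operations: 7
Edit distance = 7


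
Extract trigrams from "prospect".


Word: "prospect" (length 8)
Number of trigrams = 8 - 3 + 1 = 6
  Position 0: "pro"
  Position 1: "ros"
  Position 2: "osp"
  Position 3: "spe"
  Position 4: "pec"
  Position 5: "ect"
Trigrams = "pro", "ros", "osp", "spe", "pec", "ect"


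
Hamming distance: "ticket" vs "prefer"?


Comparing character by character (same length = 6):
  Pos 0: 't' vs 'p' !=
  Pos 1: 'i' vs 'r' !=
  Pos 2: 'c' vs 'e' !=
  Pos 3: 'k' vs 'f' !=
  Pos 4: 'e' vs 'e' =
  Pos 5: 't' vs 'r' !=
Hamming distance = 5


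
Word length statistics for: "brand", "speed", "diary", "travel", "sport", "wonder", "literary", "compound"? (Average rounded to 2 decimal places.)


Lengths: "brand"=5, "speed"=5, "diary"=5, "travel"=6, "sport"=5, "wonder"=6, "literary"=8, "compound"=8
Sum = 48, Count = 8
Average = 48/8 = 6.00
= avg=6.00, min=5, max=8


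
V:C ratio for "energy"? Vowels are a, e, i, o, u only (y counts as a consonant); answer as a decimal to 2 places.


Word: "energy"
Vowels (a,e,i,o,u): 2
Consonants: 4
Ratio = 2/4
= 0.50


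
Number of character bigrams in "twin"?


Word: "twin" (length 4)
Number of 2-grams = length - 2 + 1 = 4 - 2 + 1
= 3


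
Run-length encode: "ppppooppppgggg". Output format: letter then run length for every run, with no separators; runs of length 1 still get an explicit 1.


String: "ppppooppppgggg"
Scanning for consecutive runs:
  'p' x 4
  'o' x 2
  'p' x 4
  'g' x 4
RLE = "p4o2p4g4"


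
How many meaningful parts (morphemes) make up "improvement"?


Word: "improvement"
Morphemes: improve | -ment
Each morpheme carries meaning
= 2 morphemes


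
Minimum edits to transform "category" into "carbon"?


Word 1: "category" (length 8)
Word 2: "carbon" (length 6)
One optimal edit sequence (insert/delete/substitute each cost 1):
  1. keep 'c'
  2. keep 'a'
  3. delete 't'  (+1)
  4. substitute 'e' -> 'r'  (+1)
  5. substitute 'g' -> 'b'  (+1)
  6. keep 'o'
  7. delete 'r'  (+1)
  8. substitute 'y' -> 'n'  (+1)
Total edit operations: 5
Edit distance = 5


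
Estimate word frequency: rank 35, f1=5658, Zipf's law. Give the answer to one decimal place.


Zipf's law: f(r) = f(1) / r
f(1) = 5658
f(35) = 5658 / 35
= 161.7 occurrences


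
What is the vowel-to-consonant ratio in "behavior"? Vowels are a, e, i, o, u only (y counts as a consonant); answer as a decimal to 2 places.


Word: "behavior"
Vowels (a,e,i,o,u): 4
Consonants: 4
Ratio = 4/4
= 1.00


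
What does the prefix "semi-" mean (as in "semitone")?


Prefix: semi-
Example: semitone (semi- + tone)
Meaning = half


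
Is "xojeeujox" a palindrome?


Word: "xojeeujox"
Reversed: "xojueejox"
Forward == Backward? xojeeujox != xojueejox
Palindrome = No


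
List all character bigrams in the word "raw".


Word: "raw" (length 3)
Number of bigrams = 3 - 2 + 1 = 2
  Position 0: "ra"
  Position 1: "aw"
Bigrams = "ra", "aw"


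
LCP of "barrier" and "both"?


Word 1: "barrier"
Word 2: "both"
Comparing from start:
  Pos 0: 'b' == 'b'
  Pos 1: 'a' != 'o' (stop)
LCP = "b" (length 1)


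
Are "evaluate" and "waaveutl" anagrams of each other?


Word 1: "evaluate" → sorted: aaeeltuv
Word 2: "waaveutl" → sorted: aaeltuvw
Same letters? aaeeltuv != aaeltuvw
Anagram = No


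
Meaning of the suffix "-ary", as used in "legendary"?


Suffix: -ary
As in: legendary -> legend + -ary
Meaning = relating to


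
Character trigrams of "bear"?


Word: "bear" (length 4)
Number of trigrams = 4 - 3 + 1 = 2
  Position 0: "bea"
  Position 1: "ear"
Trigrams = "bea", "ear"


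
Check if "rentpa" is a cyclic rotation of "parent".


Word: "parent", Candidate: "rentpa"
Method: check if candidate is substring of word+word
"parentparent" contains "rentpa"? Yes
Is rotation = Yes


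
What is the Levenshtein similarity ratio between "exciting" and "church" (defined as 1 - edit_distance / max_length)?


Word 1: "exciting" (length 8)
Word 2: "church" (length 6)
One optimal edit sequence:
  1. delete 'e'  (+1)
  2. delete 'x'  (+1)
  3. keep 'c'
  4. substitute 'i' -> 'h'  (+1)
  5. substitute 't' -> 'u'  (+1)
  6. substitute 'i' -> 'r'  (+1)
  7. substitute 'n' -> 'c'  (+1)
  8. substitute 'g' -> 'h'  (+1)
Edit distance = 7
Max length = max(8, 6) = 8
Similarity = 1 - 7/8
= 0.1250


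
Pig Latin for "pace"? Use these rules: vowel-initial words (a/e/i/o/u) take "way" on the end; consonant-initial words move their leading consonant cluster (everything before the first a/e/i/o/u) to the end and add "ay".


Word: "pace"
Starts with consonant(s) → move to end, add 'ay'
Consonant cluster: "p"
Pig Latin = "acepay"


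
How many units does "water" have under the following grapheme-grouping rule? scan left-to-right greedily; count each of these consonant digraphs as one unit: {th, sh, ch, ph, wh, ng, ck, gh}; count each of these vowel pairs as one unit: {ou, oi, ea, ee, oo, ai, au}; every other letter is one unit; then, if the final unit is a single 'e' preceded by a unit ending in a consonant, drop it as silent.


Word: "water" (5 letters)
Left-to-right scan:
  (1) 'w' (letter)
  (2) 'a' (letter)
  (3) 't' (letter)
  (4) 'e' (letter)
  (5) 'r' (letter)
Units from scan: 5
Sound units = 5 units


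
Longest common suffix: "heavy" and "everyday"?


Word 1: "heavy"
Word 2: "everyday"
Comparing from end:
  Pos -1: 'y' == 'y'
  Pos -2: 'v' != 'a' (stop)
LCS = "y" (length 1)


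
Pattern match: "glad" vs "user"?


Pattern of "glad": [0, 1, 2, 3]
Pattern of "user": [0, 1, 2, 3]
Patterns match
Same pattern = Yes


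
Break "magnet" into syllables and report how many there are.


Word: "magnet"
Syllable breakdown: mag · net
Counting: 2 parts
= 2 syllables


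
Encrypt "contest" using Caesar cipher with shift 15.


Word: "contest"
Shift: 15
Each letter → (letter + shift) mod 26:
  'c' (2) + 15 = 17 → 'r'
  'o' (14) + 15 = 3 → 'd'
  'n' (13) + 15 = 2 → 'c'
  't' (19) + 15 = 8 → 'i'
  'e' (4) + 15 = 19 → 't'
  's' (18) + 15 = 7 → 'h'
  't' (19) + 15 = 8 → 'i'
Result = "rdcithi"


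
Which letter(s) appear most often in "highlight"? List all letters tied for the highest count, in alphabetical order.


Word: "highlight"
Letter counts:
  'g': 2
  'h': 3
  'i': 2
  'l': 1
  't': 1
Maximum count = 3
Most frequent = 'h' (3 times each)


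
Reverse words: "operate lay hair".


Original: "operate lay hair"
Words (1..n): operate | lay | hair
Reversed (n..1): hair | lay | operate
Result = "hair lay operate"


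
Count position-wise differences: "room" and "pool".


Comparing character by character (same length = 4):
  Pos 0: 'r' vs 'p' !=
  Pos 1: 'o' vs 'o' =
  Pos 2: 'o' vs 'o' =
  Pos 3: 'm' vs 'l' !=
Hamming distance = 2


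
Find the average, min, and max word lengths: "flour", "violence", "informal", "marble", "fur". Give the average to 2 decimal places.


Lengths: "flour"=5, "violence"=8, "informal"=8, "marble"=6, "fur"=3
Sum = 30, Count = 5
Average = 30/5 = 6.00
= avg=6.00, min=3, max=8


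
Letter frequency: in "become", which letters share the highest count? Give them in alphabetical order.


Word: "become"
Letter counts:
  'b': 1
  'c': 1
  'e': 2
  'm': 1
  'o': 1
Maximum count = 2
Most frequent = 'e' (2 times each)


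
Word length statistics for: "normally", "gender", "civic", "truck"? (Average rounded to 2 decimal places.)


Lengths: "normally"=8, "gender"=6, "civic"=5, "truck"=5
Sum = 24, Count = 4
Average = 24/4 = 6.00
= avg=6.00, min=5, max=8


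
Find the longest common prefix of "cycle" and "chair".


Word 1: "cycle"
Word 2: "chair"
Comparing from start:
  Pos 0: 'c' == 'c'
  Pos 1: 'y' != 'h' (stop)
LCP = "c" (length 1)


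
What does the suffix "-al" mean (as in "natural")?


Suffix: -al
Example: natural (nature + -al, with a spelling change)
Meaning = relating to


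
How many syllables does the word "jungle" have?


Word: "jungle"
Syllable breakdown: jun-gle
Counting: 2 parts
= 2 syllables


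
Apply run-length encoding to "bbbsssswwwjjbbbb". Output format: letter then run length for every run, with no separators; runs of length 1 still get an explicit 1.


String: "bbbsssswwwjjbbbb"
Scanning for consecutive runs:
  'b' x 3
  's' x 4
  'w' x 3
  'j' x 2
  'b' x 4
RLE = "b3s4w3j2b4"


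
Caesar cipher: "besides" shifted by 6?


Word: "besides"
Shift: 6
Each letter → (letter + shift) mod 26:
  'b' (1) + 6 = 7 → 'h'
  'e' (4) + 6 = 10 → 'k'
  's' (18) + 6 = 24 → 'y'
  'i' (8) + 6 = 14 → 'o'
  'd' (3) + 6 = 9 → 'j'
  'e' (4) + 6 = 10 → 'k'
  's' (18) + 6 = 24 → 'y'
Result = "hkyojky"


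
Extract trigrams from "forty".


Word: "forty" (length 5)
Number of trigrams = 5 - 3 + 1 = 3
  Position 0: "for"
  Position 1: "ort"
  Position 2: "rty"
Trigrams = "for", "ort", "rty"


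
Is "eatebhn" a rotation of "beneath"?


Word: "beneath", Candidate: "eatebhn"
Method: check if candidate is substring of word+word
"beneathbeneath" contains "eatebhn"? No
Is rotation = No


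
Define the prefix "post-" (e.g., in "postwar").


Prefix: post-
Example: postwar = post- + war
Meaning = after


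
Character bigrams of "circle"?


Word: "circle" (length 6)
Number of bigrams = 6 - 2 + 1 = 5
  Position 0: "ci"
  Position 1: "ir"
  Position 2: "rc"
  Position 3: "cl"
  Position 4: "le"
Bigrams = "ci", "ir", "rc", "cl", "le"


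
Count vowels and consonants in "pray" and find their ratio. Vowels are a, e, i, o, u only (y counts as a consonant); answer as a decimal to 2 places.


Word: "pray"
Vowels (a,e,i,o,u): 1
Consonants: 3
Ratio = 1/3
= 0.33


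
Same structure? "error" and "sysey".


Pattern of "error": [0, 1, 1, 2, 1]
Pattern of "sysey": [0, 1, 0, 2, 1]
Patterns do not match
Same pattern = No


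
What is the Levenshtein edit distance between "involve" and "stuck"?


Word 1: "involve" (length 7)
Word 2: "stuck" (length 5)
One optimal edit sequence (insert/delete/substitute each cost 1):
  1. delete 'i'  (+1)
  2. delete 'n'  (+1)
  3. substitute 'v' -> 's'  (+1)
  4. substitute 'o' -> 't'  (+1)
  5. substitute 'l' -> 'u'  (+1)
  6. substitute 'v' -> 'c'  (+1)
  7. substitute 'e' -> 'k'  (+1)
Total edit operations: 7
Edit distance = 7


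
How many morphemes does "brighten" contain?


Word: "brighten"
Morphemes: bright + -en
Each morpheme carries meaning
= 2 morphemes


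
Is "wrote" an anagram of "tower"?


Word 1: "tower" → sorted: eortw
Word 2: "wrote" → sorted: eortw
Same letters? eortw == eortw
Anagram = Yes


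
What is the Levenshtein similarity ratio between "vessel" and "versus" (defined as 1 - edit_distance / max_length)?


Word 1: "vessel" (length 6)
Word 2: "versus" (length 6)
One optimal edit sequence:
  1. keep 'v'
  2. keep 'e'
  3. substitute 's' -> 'r'  (+1)
  4. keep 's'
  5. substitute 'e' -> 'u'  (+1)
  6. substitute 'l' -> 's'  (+1)
Edit distance = 3
Max length = max(6, 6) = 6
Similarity = 1 - 3/6
= 0.5000


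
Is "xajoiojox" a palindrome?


Word: "xajoiojox"
Reversed: "xojoiojax"
Forward == Backward? xajoiojox != xojoiojax
Palindrome = No


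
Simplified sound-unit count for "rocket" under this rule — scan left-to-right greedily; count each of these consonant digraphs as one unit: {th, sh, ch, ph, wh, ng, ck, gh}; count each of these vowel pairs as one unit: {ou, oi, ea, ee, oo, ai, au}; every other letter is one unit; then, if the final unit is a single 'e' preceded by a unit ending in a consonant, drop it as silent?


Word: "rocket" (6 letters)
Left-to-right scan:
  (1) 'r' (letter)
  (2) 'o' (letter)
  (3) 'ck' (digraph)
  (4) 'e' (letter)
  (5) 't' (letter)
Units from scan: 5
Sound units = 5 units
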